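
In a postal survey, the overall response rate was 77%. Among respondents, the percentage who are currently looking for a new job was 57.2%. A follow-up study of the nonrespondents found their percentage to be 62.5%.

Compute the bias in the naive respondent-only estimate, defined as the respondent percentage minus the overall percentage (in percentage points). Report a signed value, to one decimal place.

-1.2 percentage points

Nonresponse fraction = 1 − 0.77 = 0.23.
Bias = (nonresponse fraction) × (respondent percentage − nonrespondent percentage)
     = 0.23 × (57.2 − 62.5) = 0.23 × -5.3 = -1.219.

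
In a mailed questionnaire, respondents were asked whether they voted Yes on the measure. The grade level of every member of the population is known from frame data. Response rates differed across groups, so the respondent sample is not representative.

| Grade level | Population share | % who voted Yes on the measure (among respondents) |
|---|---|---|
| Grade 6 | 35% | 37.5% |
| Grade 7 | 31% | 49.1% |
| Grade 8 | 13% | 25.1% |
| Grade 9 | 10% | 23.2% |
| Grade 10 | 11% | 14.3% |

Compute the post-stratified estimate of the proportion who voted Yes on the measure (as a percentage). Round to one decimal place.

35.5%

Weight each group's respondent value by its population share:
  Grade 6: 0.35 × 37.5 = 13.125
  Grade 7: 0.31 × 49.1 = 15.221
  Grade 8: 0.13 × 25.1 = 3.263
  Grade 9: 0.1 × 23.2 = 2.32
  Grade 10: 0.11 × 14.3 = 1.573
Post-stratified estimate = 35.502 → 35.5%.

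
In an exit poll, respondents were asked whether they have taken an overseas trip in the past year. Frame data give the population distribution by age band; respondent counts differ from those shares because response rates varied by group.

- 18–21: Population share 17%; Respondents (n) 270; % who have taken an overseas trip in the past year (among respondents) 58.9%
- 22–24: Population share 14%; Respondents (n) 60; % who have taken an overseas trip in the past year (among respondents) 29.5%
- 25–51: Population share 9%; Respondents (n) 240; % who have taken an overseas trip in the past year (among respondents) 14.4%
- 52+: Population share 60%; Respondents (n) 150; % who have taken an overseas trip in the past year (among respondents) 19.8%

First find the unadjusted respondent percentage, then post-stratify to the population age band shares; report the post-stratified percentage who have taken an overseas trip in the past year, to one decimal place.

Without adjustment, the pooled respondent share is:
  (270/720)×58.9 + (60/720)×29.5 + (240/720)×14.4 + (150/720)×19.8 = 33.4708%
Post-stratifying to population shares instead:
  0.17×58.9 + 0.14×29.5 + 0.09×14.4 + 0.6×19.8 = 27.319%

27.3%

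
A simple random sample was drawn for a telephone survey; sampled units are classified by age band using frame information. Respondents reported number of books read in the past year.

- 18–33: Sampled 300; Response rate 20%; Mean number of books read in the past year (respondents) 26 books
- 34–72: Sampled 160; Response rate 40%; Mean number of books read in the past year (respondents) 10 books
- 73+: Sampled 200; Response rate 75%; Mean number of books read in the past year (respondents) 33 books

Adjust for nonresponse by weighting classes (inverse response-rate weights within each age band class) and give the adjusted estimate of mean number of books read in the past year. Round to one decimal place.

Inverse-response-rate weighting restores each class to its sampled count, so class totals weight by n_sampled:
  18–33: 300 × 26 = 7800
  34–72: 160 × 10 = 1600
  73+: 200 × 33 = 6600
Adjusted estimate = 16,000 / 660 = 24.2424 → 24.2.

24.2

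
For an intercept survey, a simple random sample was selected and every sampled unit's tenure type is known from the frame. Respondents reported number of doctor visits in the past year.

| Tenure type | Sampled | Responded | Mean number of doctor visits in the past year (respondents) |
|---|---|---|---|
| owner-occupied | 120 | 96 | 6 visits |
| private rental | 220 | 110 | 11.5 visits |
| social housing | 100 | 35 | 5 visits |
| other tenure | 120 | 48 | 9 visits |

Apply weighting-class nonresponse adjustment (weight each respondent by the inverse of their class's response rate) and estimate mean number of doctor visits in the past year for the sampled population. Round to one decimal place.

Class response rates: owner-occupied 96/120 = 80%, private rental 110/220 = 50%, social housing 35/100 = 35%, other tenure 48/120 = 40%.
Weighting each respondent by the inverse class response rate inflates each class back to its sampled size, so the class weight is n_sampled:
  owner-occupied: 120 × 6 = 720
  private rental: 220 × 11.5 = 2530
  social housing: 100 × 5 = 500
  other tenure: 120 × 9 = 1080
Adjusted estimate = 4830 / 560 = 8.625 → 8.6.

8.6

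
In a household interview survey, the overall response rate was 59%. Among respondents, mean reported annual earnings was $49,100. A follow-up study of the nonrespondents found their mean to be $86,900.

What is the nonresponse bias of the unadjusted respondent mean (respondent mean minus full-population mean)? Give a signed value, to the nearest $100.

Nonresponse fraction = 1 − 0.59 = 0.41.
Bias = (nonresponse fraction) × (respondent mean − nonrespondent mean)
     = 0.41 × (49,100 − 86,900) = 0.41 × -37,800 = -15,498.

-$15,500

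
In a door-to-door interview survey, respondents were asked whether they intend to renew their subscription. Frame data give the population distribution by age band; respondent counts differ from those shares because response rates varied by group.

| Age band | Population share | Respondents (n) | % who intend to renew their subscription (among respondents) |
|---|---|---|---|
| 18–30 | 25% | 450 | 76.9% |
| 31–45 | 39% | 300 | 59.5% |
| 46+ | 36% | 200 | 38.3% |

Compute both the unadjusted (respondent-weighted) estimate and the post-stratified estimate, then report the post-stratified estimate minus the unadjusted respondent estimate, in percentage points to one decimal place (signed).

-7.1 percentage points

Naive respondent-only estimate (weights = respondent counts):
  (450/950)×76.9 + (300/950)×59.5 + (200/950)×38.3 = 63.2789%
Post-stratified estimate weights by population shares:
  0.25×76.9 + 0.39×59.5 + 0.36×38.3 = 56.218%
Difference = 56.218 − 63.2789 = -7.0609 pp.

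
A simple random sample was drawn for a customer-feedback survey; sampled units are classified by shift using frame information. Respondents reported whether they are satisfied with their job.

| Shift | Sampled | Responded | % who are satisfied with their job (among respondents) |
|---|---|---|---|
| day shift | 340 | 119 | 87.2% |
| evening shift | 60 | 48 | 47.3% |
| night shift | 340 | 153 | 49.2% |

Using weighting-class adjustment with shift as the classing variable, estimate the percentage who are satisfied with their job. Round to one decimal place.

66.5%

Response rates by class: day shift 119/340 = 35%, evening shift 48/60 = 80%, night shift 153/340 = 45%.
With weight = n_sampled/n_responded per class, the weighted class total is n_sampled:
  day shift: 340 × 87.2 = 29,648
  evening shift: 60 × 47.3 = 2838
  night shift: 340 × 49.2 = 16,728
Adjusted estimate = 49,214 / 740 = 66.5054 → 66.5%.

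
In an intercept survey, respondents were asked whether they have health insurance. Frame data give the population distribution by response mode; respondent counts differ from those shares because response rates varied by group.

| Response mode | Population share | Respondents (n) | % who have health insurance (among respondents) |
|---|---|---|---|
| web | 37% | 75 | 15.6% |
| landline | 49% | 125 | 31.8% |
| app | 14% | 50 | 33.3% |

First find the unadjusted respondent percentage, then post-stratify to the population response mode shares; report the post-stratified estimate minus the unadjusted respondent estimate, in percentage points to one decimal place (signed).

-1.2 percentage points

Naive respondent-only estimate (weights = respondent counts):
  (75/250)×15.6 + (125/250)×31.8 + (50/250)×33.3 = 27.24%
Reweighting by population response mode shares:
  0.37×15.6 + 0.49×31.8 + 0.14×33.3 = 26.016%
Difference = 26.016 − 27.24 = -1.224 pp.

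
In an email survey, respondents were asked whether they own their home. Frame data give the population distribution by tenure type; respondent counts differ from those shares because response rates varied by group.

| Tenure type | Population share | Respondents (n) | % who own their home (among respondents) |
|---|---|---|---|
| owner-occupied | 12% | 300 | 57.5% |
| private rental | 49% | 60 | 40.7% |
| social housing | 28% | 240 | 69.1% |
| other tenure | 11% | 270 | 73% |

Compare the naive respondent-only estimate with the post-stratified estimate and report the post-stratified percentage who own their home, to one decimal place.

54.2%

Without adjustment, the pooled respondent share is:
  (300/870)×57.5 + (60/870)×40.7 + (240/870)×69.1 + (270/870)×73 = 64.3517%
Post-stratified estimate weights by population shares:
  0.12×57.5 + 0.49×40.7 + 0.28×69.1 + 0.11×73 = 54.221%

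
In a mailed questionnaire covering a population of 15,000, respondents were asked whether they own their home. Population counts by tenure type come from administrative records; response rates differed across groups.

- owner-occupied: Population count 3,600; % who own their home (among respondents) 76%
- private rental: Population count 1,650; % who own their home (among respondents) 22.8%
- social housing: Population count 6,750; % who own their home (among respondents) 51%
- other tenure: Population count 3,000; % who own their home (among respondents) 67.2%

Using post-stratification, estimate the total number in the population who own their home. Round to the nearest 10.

8,570

Each cell contributes its population count × the respondent rate:
  owner-occupied: 3,600 × 76% = 2736
  private rental: 1,650 × 22.8% = 376.2
  social housing: 6,750 × 51% = 3442.5
  other tenure: 3,000 × 67.2% = 2016
Estimated total = 8570.7 → 8,570.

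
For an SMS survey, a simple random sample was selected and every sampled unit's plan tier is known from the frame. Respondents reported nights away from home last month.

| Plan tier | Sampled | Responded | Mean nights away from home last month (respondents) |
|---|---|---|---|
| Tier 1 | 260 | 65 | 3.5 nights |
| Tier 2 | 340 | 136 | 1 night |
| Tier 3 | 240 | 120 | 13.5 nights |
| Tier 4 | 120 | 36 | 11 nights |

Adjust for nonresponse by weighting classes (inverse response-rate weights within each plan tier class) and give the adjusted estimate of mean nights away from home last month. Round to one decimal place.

6.1

Class response rates: Tier 1 65/260 = 25%, Tier 2 136/340 = 40%, Tier 3 120/240 = 50%, Tier 4 36/120 = 30%.
Weighting each respondent by the inverse class response rate inflates each class back to its sampled size, so the class weight is n_sampled:
  Tier 1: 260 × 3.5 = 910
  Tier 2: 340 × 1 = 340
  Tier 3: 240 × 13.5 = 3240
  Tier 4: 120 × 11 = 1320
Adjusted estimate = 5810 / 960 = 6.05208 → 6.1.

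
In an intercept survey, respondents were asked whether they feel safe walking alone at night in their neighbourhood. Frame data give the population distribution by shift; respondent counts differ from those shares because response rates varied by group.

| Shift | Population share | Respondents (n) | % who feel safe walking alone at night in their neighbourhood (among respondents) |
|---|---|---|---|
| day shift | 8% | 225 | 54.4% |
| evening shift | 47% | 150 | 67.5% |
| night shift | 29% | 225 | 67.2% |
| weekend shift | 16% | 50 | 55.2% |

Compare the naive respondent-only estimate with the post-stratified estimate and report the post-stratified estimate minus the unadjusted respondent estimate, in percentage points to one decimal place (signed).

+2.5 percentage points

Unadjusted (pooled respondent) estimate weights by respondent counts:
  (225/650)×54.4 + (150/650)×67.5 + (225/650)×67.2 + (50/650)×55.2 = 61.9154%
Reweighting by population shift shares:
  0.08×54.4 + 0.47×67.5 + 0.29×67.2 + 0.16×55.2 = 64.397%
Difference = 64.397 − 61.9154 = 2.4816 pp.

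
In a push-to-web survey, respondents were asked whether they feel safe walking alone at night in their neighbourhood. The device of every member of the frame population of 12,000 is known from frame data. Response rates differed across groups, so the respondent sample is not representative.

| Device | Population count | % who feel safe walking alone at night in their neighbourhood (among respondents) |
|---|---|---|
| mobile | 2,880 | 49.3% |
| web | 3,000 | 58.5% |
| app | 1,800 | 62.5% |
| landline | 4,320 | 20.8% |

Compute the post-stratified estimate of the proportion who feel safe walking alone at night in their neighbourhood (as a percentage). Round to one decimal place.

43.3%

Weight each group's respondent value by its population share:
  mobile: (2,880/12,000) × 49.3 = 11.832
  web: (3,000/12,000) × 58.5 = 14.625
  app: (1,800/12,000) × 62.5 = 9.375
  landline: (4,320/12,000) × 20.8 = 7.488
Post-stratified estimate = 43.32 → 43.3%.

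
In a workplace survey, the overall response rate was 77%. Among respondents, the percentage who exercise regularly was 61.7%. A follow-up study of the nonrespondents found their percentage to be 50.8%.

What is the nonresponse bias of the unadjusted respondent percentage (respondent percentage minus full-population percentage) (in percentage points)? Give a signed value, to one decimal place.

+2.5 percentage points

Nonresponse fraction = 1 − 0.77 = 0.23.
Bias = (nonresponse fraction) × (respondent percentage − nonrespondent percentage)
     = 0.23 × (61.7 − 50.8) = 0.23 × 10.9 = 2.507.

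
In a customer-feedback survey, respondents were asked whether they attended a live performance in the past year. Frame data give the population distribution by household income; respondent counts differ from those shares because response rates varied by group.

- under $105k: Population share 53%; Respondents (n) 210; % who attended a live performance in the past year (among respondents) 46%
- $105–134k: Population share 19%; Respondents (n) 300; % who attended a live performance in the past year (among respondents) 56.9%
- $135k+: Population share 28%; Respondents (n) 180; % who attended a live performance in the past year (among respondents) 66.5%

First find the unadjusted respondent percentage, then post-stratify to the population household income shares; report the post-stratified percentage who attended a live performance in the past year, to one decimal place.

Unadjusted (pooled respondent) estimate weights by respondent counts:
  (210/690)×46 + (300/690)×56.9 + (180/690)×66.5 = 56.087%
Post-stratified estimate weights by population shares:
  0.53×46 + 0.19×56.9 + 0.28×66.5 = 53.811%

53.8%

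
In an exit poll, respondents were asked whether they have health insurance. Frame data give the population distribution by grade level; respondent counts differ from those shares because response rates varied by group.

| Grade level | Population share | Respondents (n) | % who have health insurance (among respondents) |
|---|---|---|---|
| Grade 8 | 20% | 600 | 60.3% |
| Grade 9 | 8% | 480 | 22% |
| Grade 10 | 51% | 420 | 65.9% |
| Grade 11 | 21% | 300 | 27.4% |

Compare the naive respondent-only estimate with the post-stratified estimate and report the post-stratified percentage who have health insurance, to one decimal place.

53.2%

Unadjusted (pooled respondent) estimate weights by respondent counts:
  (600/1800)×60.3 + (480/1800)×22 + (420/1800)×65.9 + (300/1800)×27.4 = 45.91%
Post-stratified estimate weights by population shares:
  0.2×60.3 + 0.08×22 + 0.51×65.9 + 0.21×27.4 = 53.183%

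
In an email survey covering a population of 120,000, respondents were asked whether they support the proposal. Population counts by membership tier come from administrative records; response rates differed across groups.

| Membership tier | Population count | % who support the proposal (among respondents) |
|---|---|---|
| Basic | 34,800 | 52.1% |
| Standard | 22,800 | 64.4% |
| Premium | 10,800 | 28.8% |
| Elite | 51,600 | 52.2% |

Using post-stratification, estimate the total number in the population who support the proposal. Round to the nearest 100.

62,900

Apply each group's respondent rate to its population count:
  Basic: 34,800 × 52.1% = 18130.8
  Standard: 22,800 × 64.4% = 14683.2
  Premium: 10,800 × 28.8% = 3110.4
  Elite: 51,600 × 52.2% = 26935.2
Estimated total = 62859.6 → 62,900.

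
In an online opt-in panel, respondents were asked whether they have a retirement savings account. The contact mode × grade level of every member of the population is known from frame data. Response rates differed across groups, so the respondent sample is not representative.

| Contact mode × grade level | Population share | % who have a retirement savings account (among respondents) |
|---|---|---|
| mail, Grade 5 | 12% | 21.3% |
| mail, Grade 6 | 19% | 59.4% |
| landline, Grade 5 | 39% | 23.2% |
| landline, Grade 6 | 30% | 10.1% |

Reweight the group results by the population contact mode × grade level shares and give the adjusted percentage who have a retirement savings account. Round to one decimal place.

25.9%

Reweight to the known contact mode × grade level distribution:
  mail, Grade 5: 0.12 × 21.3 = 2.556
  mail, Grade 6: 0.19 × 59.4 = 11.286
  landline, Grade 5: 0.39 × 23.2 = 9.048
  landline, Grade 6: 0.3 × 10.1 = 3.03
Post-stratified estimate = 25.92 → 25.9%.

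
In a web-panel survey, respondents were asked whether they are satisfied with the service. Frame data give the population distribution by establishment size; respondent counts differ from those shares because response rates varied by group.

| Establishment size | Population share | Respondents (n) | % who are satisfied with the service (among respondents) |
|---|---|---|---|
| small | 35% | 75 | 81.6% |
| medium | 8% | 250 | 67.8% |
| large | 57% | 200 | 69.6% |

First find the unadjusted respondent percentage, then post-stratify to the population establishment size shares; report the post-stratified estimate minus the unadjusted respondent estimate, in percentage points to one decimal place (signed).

Unadjusted (pooled respondent) estimate weights by respondent counts:
  (75/525)×81.6 + (250/525)×67.8 + (200/525)×69.6 = 70.4571%
Post-stratified estimate weights by population shares:
  0.35×81.6 + 0.08×67.8 + 0.57×69.6 = 73.656%
Difference = 73.656 − 70.4571 = 3.1989 pp.

+3.2 percentage points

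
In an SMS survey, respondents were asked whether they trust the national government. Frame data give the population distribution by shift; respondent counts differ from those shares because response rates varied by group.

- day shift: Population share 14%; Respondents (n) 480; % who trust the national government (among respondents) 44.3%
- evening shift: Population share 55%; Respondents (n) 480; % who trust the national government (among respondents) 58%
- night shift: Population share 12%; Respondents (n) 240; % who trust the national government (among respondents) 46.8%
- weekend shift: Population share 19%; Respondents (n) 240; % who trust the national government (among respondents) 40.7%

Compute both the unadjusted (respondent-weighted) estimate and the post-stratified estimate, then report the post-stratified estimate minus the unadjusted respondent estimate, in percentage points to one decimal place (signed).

Unadjusted (pooled respondent) estimate weights by respondent counts:
  (480/1440)×44.3 + (480/1440)×58 + (240/1440)×46.8 + (240/1440)×40.7 = 48.6833%
Reweighting by population shift shares:
  0.14×44.3 + 0.55×58 + 0.12×46.8 + 0.19×40.7 = 51.451%
Difference = 51.451 − 48.6833 = 2.7677 pp.

+2.8 percentage points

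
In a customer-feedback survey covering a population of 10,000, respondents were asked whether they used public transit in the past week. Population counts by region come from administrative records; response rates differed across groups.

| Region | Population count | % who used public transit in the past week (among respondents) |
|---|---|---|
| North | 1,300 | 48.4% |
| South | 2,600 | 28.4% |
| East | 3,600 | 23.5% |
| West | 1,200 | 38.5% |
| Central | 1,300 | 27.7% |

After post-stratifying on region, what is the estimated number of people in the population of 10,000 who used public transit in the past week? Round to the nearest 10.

3,040

Each cell contributes its population count × the respondent rate:
  North: 1,300 × 48.4% = 629.2
  South: 2,600 × 28.4% = 738.4
  East: 3,600 × 23.5% = 846
  West: 1,200 × 38.5% = 462
  Central: 1,300 × 27.7% = 360.1
Estimated total = 3035.7 → 3,040.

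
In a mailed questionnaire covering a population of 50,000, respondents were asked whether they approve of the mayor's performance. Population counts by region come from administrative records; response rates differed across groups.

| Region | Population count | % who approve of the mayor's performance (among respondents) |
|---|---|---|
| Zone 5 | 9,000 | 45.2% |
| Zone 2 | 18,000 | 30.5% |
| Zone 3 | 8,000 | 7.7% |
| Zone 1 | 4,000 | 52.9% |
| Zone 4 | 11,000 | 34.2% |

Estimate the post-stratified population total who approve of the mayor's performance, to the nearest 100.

Estimated count per cell = population count × respondent percentage:
  Zone 5: 9,000 × 45.2% = 4068
  Zone 2: 18,000 × 30.5% = 5490
  Zone 3: 8,000 × 7.7% = 616
  Zone 1: 4,000 × 52.9% = 2116
  Zone 4: 11,000 × 34.2% = 3762
Estimated total = 16,052 → 16,100.

16,100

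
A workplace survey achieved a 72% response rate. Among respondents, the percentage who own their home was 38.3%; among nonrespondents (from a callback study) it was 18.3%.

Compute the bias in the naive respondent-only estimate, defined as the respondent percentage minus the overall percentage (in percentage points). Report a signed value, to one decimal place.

+5.6 percentage points

Nonresponse fraction = 1 − 0.72 = 0.28.
Bias = (nonresponse fraction) × (respondent percentage − nonrespondent percentage)
     = 0.28 × (38.3 − 18.3) = 0.28 × 20 = 5.6.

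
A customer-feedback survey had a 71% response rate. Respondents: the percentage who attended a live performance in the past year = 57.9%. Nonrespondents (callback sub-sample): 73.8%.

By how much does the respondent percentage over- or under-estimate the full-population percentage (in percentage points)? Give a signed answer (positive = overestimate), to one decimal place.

Nonresponse fraction = 1 − 0.71 = 0.29.
Bias = (nonresponse fraction) × (respondent percentage − nonrespondent percentage)
     = 0.29 × (57.9 − 73.8) = 0.29 × -15.9 = -4.611.

-4.6 percentage points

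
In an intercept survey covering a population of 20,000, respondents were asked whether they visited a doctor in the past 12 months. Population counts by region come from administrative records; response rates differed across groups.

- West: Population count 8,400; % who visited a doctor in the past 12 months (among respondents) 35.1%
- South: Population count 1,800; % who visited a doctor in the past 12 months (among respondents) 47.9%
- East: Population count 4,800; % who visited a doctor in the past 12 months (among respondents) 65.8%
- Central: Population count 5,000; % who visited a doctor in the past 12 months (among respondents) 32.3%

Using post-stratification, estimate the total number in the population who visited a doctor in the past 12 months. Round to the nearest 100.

8,600

Estimated count per cell = population count × respondent percentage:
  West: 8,400 × 35.1% = 2948.4
  South: 1,800 × 47.9% = 862.2
  East: 4,800 × 65.8% = 3158.4
  Central: 5,000 × 32.3% = 1615
Estimated total = 8584 → 8,600.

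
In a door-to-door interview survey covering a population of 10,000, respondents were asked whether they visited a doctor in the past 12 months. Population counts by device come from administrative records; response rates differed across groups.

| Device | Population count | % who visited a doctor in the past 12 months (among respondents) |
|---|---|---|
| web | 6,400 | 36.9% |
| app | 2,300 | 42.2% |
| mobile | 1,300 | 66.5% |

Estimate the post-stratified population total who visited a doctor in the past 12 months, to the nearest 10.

4,200

Each cell contributes its population count × the respondent rate:
  web: 6,400 × 36.9% = 2361.6
  app: 2,300 × 42.2% = 970.6
  mobile: 1,300 × 66.5% = 864.5
Estimated total = 4196.7 → 4,200.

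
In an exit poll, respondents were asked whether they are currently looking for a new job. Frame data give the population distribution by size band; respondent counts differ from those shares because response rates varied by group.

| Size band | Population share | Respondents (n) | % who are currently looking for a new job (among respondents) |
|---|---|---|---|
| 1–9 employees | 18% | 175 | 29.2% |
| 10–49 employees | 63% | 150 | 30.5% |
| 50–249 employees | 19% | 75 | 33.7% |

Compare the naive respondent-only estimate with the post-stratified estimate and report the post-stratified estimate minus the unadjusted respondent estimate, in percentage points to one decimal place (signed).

Unadjusted (pooled respondent) estimate weights by respondent counts:
  (175/400)×29.2 + (150/400)×30.5 + (75/400)×33.7 = 30.5312%
Post-stratifying to population shares instead:
  0.18×29.2 + 0.63×30.5 + 0.19×33.7 = 30.874%
Difference = 30.874 − 30.5312 = 0.3427 pp.

+0.3 percentage points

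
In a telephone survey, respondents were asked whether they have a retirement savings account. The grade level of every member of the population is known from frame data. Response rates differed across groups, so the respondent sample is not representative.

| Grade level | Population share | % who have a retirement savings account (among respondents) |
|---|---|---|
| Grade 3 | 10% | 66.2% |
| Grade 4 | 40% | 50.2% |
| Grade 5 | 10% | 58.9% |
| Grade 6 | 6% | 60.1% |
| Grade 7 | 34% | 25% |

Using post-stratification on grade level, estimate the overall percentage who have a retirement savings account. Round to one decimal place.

44.7%

Post-stratification weights by population share, not respondent share:
  Grade 3: 0.1 × 66.2 = 6.62
  Grade 4: 0.4 × 50.2 = 20.08
  Grade 5: 0.1 × 58.9 = 5.89
  Grade 6: 0.06 × 60.1 = 3.606
  Grade 7: 0.34 × 25 = 8.5
Post-stratified estimate = 44.696 → 44.7%.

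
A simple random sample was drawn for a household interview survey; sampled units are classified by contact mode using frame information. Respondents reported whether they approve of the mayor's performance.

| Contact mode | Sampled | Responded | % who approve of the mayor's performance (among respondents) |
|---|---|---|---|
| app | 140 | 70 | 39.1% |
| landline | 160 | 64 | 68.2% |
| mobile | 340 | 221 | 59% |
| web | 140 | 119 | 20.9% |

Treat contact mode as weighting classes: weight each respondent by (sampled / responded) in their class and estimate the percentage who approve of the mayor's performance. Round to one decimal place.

50.5%

Class response rates: app 70/140 = 50%, landline 64/160 = 40%, mobile 221/340 = 65%, web 119/140 = 85%.
Each respondent's weight = sampled/responded in their class; summing within a class gives n_sampled, so:
  app: 140 × 39.1 = 5474
  landline: 160 × 68.2 = 10,912
  mobile: 340 × 59 = 20,060
  web: 140 × 20.9 = 2926
Adjusted estimate = 39,372 / 780 = 50.4769 → 50.5%.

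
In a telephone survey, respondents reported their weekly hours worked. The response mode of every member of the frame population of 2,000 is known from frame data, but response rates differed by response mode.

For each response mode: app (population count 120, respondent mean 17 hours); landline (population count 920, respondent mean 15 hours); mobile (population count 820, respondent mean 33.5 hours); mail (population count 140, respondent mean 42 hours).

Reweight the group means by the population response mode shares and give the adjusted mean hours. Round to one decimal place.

Weight each group's respondent value by its population share:
  app: (120/2,000) × 17 = 1.02
  landline: (920/2,000) × 15 = 6.9
  mobile: (820/2,000) × 33.5 = 13.735
  mail: (140/2,000) × 42 = 2.94
Post-stratified estimate = 24.595 → 24.6.

24.6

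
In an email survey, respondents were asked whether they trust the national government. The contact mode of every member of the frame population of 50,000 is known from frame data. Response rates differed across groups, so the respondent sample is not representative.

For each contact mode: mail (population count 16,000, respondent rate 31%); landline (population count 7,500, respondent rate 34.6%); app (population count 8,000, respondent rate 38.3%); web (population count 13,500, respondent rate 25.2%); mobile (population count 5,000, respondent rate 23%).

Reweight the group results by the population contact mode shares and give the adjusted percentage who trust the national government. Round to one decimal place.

Post-stratification weights by population share, not respondent share:
  mail: (16,000/50,000) × 31 = 9.92
  landline: (7,500/50,000) × 34.6 = 5.19
  app: (8,000/50,000) × 38.3 = 6.128
  web: (13,500/50,000) × 25.2 = 6.804
  mobile: (5,000/50,000) × 23 = 2.3
Post-stratified estimate = 30.342 → 30.3%.

30.3%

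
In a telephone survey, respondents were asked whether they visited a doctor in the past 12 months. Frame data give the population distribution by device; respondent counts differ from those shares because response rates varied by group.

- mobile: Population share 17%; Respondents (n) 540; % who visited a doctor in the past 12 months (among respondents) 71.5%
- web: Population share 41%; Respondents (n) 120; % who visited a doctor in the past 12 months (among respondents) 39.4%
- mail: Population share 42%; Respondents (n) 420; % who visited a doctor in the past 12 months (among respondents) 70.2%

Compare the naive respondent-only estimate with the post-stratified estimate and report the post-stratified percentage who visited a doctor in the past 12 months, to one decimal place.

57.8%

Without adjustment, the pooled respondent share is:
  (540/1080)×71.5 + (120/1080)×39.4 + (420/1080)×70.2 = 67.4278%
Post-stratifying to population shares instead:
  0.17×71.5 + 0.41×39.4 + 0.42×70.2 = 57.793%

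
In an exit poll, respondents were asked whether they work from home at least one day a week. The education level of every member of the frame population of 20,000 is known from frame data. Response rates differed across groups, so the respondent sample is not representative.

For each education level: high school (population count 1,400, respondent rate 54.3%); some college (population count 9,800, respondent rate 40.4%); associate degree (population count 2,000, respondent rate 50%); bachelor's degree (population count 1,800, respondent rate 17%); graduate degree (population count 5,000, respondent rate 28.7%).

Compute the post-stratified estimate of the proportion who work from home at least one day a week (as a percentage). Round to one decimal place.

Post-stratification weights by population share, not respondent share:
  high school: (1,400/20,000) × 54.3 = 3.801
  some college: (9,800/20,000) × 40.4 = 19.796
  associate degree: (2,000/20,000) × 50 = 5
  bachelor's degree: (1,800/20,000) × 17 = 1.53
  graduate degree: (5,000/20,000) × 28.7 = 7.175
Post-stratified estimate = 37.302 → 37.3%.

37.3%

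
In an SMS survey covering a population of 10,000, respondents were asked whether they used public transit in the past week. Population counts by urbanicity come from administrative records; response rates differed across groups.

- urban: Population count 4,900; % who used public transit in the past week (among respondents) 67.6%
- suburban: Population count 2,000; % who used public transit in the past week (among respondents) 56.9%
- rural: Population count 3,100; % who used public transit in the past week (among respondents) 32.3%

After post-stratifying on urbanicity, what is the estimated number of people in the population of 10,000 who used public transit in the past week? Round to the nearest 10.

Estimated count per cell = population count × respondent percentage:
  urban: 4,900 × 67.6% = 3312.4
  suburban: 2,000 × 56.9% = 1138
  rural: 3,100 × 32.3% = 1001.3
Estimated total = 5451.7 → 5,450.

5,450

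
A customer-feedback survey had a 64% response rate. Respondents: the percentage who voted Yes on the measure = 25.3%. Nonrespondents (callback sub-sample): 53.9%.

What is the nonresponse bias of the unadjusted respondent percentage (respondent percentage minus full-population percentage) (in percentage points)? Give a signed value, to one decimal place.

-10.3 percentage points

Nonresponse fraction = 1 − 0.64 = 0.36.
Bias = (nonresponse fraction) × (respondent percentage − nonrespondent percentage)
     = 0.36 × (25.3 − 53.9) = 0.36 × -28.6 = -10.296.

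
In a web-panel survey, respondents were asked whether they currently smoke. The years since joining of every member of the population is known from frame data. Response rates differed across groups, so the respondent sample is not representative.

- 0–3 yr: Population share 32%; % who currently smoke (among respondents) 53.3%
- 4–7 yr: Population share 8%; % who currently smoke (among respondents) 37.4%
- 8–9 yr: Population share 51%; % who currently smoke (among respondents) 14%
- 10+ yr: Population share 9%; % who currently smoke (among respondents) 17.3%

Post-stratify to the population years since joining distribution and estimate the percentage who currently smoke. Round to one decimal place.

Post-stratification weights by population share, not respondent share:
  0–3 yr: 0.32 × 53.3 = 17.056
  4–7 yr: 0.08 × 37.4 = 2.992
  8–9 yr: 0.51 × 14 = 7.14
  10+ yr: 0.09 × 17.3 = 1.557
Post-stratified estimate = 28.745 → 28.7%.

28.7%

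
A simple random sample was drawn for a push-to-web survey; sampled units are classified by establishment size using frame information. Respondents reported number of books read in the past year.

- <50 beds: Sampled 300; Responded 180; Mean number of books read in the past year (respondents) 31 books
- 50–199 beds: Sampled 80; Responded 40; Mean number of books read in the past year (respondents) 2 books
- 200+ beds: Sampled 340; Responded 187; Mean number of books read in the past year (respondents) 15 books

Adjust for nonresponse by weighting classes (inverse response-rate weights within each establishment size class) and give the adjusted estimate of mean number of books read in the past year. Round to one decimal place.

20.2

Class response rates: <50 beds 180/300 = 60%, 50–199 beds 40/80 = 50%, 200+ beds 187/340 = 55%.
Weighting each respondent by the inverse class response rate inflates each class back to its sampled size, so the class weight is n_sampled:
  <50 beds: 300 × 31 = 9300
  50–199 beds: 80 × 2 = 160
  200+ beds: 340 × 15 = 5100
Adjusted estimate = 14,560 / 720 = 20.2222 → 20.2.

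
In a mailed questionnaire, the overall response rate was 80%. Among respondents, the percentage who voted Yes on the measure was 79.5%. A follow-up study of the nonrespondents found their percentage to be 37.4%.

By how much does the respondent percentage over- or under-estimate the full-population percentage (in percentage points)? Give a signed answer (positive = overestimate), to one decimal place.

+8.4 percentage points

Nonresponse fraction = 1 − 0.8 = 0.2.
Bias = (nonresponse fraction) × (respondent percentage − nonrespondent percentage)
     = 0.2 × (79.5 − 37.4) = 0.2 × 42.1 = 8.42.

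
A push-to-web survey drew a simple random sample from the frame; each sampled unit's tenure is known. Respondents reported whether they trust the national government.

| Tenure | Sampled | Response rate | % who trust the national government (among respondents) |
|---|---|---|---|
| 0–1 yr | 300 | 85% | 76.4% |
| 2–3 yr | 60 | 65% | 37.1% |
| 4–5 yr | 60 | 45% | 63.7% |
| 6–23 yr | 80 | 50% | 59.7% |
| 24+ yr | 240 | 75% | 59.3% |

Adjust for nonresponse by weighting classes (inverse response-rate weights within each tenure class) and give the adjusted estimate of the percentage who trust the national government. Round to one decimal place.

64.8%

With weight = n_sampled/n_responded per class, the weighted class total is n_sampled:
  0–1 yr: 300 × 76.4 = 22,920
  2–3 yr: 60 × 37.1 = 2226
  4–5 yr: 60 × 63.7 = 3822
  6–23 yr: 80 × 59.7 = 4776
  24+ yr: 240 × 59.3 = 14,232
Adjusted estimate = 47,976 / 740 = 64.8324 → 64.8%.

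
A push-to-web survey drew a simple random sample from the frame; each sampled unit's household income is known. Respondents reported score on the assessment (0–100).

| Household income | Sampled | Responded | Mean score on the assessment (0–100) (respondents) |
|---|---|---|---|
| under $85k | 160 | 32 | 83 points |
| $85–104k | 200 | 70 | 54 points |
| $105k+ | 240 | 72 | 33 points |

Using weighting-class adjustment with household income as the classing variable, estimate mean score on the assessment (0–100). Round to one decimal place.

Class response rates: under $85k 32/160 = 20%, $85–104k 70/200 = 35%, $105k+ 72/240 = 30%.
Inverse-response-rate weighting restores each class to its sampled count, so class totals weight by n_sampled:
  under $85k: 160 × 83 = 13,280
  $85–104k: 200 × 54 = 10,800
  $105k+: 240 × 33 = 7920
Adjusted estimate = 32,000 / 600 = 53.3333 → 53.3.

53.3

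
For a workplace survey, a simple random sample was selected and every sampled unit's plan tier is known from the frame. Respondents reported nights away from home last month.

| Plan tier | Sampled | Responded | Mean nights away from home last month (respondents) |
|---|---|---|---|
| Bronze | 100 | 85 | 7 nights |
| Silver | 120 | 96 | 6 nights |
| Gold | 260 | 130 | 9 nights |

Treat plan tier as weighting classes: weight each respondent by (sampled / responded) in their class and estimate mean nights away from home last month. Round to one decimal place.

7.8

Class response rates: Bronze 85/100 = 85%, Silver 96/120 = 80%, Gold 130/260 = 50%.
With weight = n_sampled/n_responded per class, the weighted class total is n_sampled:
  Bronze: 100 × 7 = 700
  Silver: 120 × 6 = 720
  Gold: 260 × 9 = 2340
Adjusted estimate = 3760 / 480 = 7.83333 → 7.8.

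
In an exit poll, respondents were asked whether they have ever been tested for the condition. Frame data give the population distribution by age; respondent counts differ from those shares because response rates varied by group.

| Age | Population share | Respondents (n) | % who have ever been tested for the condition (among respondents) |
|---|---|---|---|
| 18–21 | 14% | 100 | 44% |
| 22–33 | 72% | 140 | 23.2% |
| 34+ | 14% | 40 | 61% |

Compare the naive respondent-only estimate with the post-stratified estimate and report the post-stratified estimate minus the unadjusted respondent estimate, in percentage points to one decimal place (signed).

-4.6 percentage points

Unadjusted (pooled respondent) estimate weights by respondent counts:
  (100/280)×44 + (140/280)×23.2 + (40/280)×61 = 36.0286%
Reweighting by population age shares:
  0.14×44 + 0.72×23.2 + 0.14×61 = 31.404%
Difference = 31.404 − 36.0286 = -4.6246 pp.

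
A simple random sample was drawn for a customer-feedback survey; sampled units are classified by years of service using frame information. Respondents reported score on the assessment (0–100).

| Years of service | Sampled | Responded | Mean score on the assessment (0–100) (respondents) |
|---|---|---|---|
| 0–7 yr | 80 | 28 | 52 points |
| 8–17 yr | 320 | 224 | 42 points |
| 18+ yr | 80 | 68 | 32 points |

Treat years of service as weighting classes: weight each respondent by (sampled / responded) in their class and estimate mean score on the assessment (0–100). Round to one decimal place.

Response rates by class: 0–7 yr 28/80 = 35%, 8–17 yr 224/320 = 70%, 18+ yr 68/80 = 85%.
Inverse-response-rate weighting restores each class to its sampled count, so class totals weight by n_sampled:
  0–7 yr: 80 × 52 = 4160
  8–17 yr: 320 × 42 = 13,440
  18+ yr: 80 × 32 = 2560
Adjusted estimate = 20,160 / 480 = 42 → 42.0.

42.0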